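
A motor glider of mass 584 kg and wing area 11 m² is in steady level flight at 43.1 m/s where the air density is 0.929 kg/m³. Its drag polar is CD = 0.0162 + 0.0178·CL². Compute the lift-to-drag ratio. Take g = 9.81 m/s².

Weight W = mg = 584 × 9.81 = 5729 N; in level flight L = W.
Dynamic pressure q = 0.5 × 0.929 × 43.1² = 862.9 Pa.
Required CL = L/(qS) = 5729/(862.9·11) = 0.6036.
CD = 0.0162 + 0.0178 × 0.6036² = 0.02269.
L/D = CL/CD = 0.6036 / 0.02269 = 26.6

L/D = 26.6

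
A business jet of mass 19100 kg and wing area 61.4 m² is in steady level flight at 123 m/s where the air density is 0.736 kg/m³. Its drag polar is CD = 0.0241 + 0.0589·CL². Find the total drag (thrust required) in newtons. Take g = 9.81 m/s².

Level flight ⇒ L = W = m·g = 19100 × 9.81 = 1.8737×10^5 N.
Dynamic pressure q = 0.5 × 0.736 × 123² = 5567 Pa.
Required CL = L/(qS) = 1.8737×10^5/(5567·61.4) = 0.5481.
CD = 0.0241 + 0.0589 × 0.5481² = 0.0418.
D = q·S·CD = 5567 × 61.4 × 0.0418 = 14290 N

D = 14300 N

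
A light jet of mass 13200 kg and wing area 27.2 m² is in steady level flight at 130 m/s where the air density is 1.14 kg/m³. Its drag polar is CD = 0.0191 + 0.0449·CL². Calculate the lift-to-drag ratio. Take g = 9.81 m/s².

In steady level flight, lift balances weight: W = mg = 13200 × 9.81 = 1.2949×10^5 N.
q = ½ρv² = ½ × 1.14 × 130² = 9633 Pa.
CL = W/(q·S) = 1.2949×10^5 / (9633 × 27.2) = 0.4942.
CD = 0.0191 + 0.0449 × 0.4942² = 0.03007.
L/D = CL/CD = 0.4942 / 0.03007 = 16.4

L/D = 16.4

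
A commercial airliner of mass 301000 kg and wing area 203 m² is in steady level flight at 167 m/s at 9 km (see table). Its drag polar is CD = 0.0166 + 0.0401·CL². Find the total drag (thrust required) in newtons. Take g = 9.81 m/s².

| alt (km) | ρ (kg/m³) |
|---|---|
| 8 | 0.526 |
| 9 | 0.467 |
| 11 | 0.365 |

At 9 km, from the table: ρ = 0.467 kg/m³.
Level flight ⇒ L = W = m·g = 301000 × 9.81 = 2.9528×10^6 N.
q = ½ρv² = ½ × 0.467 × 167² = 6512 Pa.
CL = W/(q·S) = 2.9528×10^6 / (6512 × 203) = 2.234.
CD = 0.0166 + 0.0401 × 2.234² = 0.2167.
D = q·S·CD = 6512 × 203 × 0.2167 = 2.864×10^5 N

D = 2.86×10^5 N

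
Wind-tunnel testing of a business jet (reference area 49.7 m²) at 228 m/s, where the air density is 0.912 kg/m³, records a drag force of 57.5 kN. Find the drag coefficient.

From D = ½ρv²S·CD, rearranging gives CD = 2D/(ρv²S).
CD = 2 × 57500 / (0.912 × 228² × 49.7) = 0.0488

CD = 0.0488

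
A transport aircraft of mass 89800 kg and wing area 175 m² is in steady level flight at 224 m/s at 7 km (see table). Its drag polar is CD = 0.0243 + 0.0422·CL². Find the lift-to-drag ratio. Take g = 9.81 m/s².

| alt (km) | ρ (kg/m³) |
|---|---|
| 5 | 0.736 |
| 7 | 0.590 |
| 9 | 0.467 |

L/D = 11.7

At 7 km, from the table: ρ = 0.590 kg/m³.
In steady level flight, lift balances weight: W = mg = 89800 × 9.81 = 8.8094×10^5 N.
q = ½ρv² = ½ × 0.59 × 224² = 14800 Pa.
Required CL = L/(qS) = 8.8094×10^5/(14800·175) = 0.3401.
CD = 0.0243 + 0.0422 × 0.3401² = 0.02918.
L/D = CL/CD = 0.3401 / 0.02918 = 11.7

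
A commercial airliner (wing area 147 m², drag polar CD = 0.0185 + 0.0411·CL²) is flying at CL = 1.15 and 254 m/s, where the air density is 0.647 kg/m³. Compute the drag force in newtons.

D = 2.24×10^5 N

CD = 0.0185 + 0.0411 × 1.15² = 0.07285
D = ½ρv²S·CD = ½ × 0.647 × 254² × 147 × 0.07285 = 2.24×10^5 N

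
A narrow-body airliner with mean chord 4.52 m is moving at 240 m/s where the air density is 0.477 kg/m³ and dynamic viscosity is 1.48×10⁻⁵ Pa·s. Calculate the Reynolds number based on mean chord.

Re = 3.5×10^7

Re = ρ·v·c/μ = 0.477 × 240 × 4.52 / (1.48×10⁻⁵) = 3.5×10^7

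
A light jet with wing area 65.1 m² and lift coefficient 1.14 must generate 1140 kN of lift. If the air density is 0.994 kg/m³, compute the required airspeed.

L = ½ρv²S·CL ⇒ v = √(2L/(ρ·S·CL))
v = √(2 × 1.14×10^6 / (0.994 × 65.1 × 1.14)) = √30910 = 176 m/s

v = 176 m/s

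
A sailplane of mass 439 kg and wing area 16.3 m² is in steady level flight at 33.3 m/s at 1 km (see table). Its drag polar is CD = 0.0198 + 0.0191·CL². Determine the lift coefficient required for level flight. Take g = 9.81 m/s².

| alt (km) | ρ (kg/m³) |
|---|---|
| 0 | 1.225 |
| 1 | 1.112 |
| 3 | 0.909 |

CL = 0.429

At 1 km, from the table: ρ = 1.112 kg/m³.
Weight W = mg = 439 × 9.81 = 4306.6 N; in level flight L = W.
q = ½ρv² = ½ × 1.112 × 33.3² = 616.5 Pa.
CL = W/(q·S) = 4306.6 / (616.5 × 16.3) = 0.4285.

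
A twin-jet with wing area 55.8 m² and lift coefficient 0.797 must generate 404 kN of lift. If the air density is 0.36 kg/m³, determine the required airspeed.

L = ½ρv²S·CL ⇒ v = √(2L/(ρ·S·CL))
v = √(2 × 4.04×10^5 / (0.36 × 55.8 × 0.797)) = √50470 = 225 m/s

v = 225 m/s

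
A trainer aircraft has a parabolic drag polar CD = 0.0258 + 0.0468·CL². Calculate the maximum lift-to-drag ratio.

(L/D)max = 14.4

For CD = CD0 + K·CL², (L/D)max occurs at CL* = √(CD0/K) and equals 1/(2√(K·CD0)).
(L/D)max = 1/(2√(0.0468 × 0.0258)) = 1/(2 × 0.03475) = 14.4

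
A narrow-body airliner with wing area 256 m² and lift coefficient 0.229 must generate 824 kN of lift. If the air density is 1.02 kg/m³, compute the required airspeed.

v = 166 m/s

L = ½ρv²S·CL ⇒ v = √(2L/(ρ·S·CL))
v = √(2 × 8.24×10^5 / (1.02 × 256 × 0.229)) = √27560 = 166 m/s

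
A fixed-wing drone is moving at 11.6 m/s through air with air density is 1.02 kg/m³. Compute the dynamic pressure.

q = 68.6 Pa

q = ½ρv² = ½ × 1.02 × 11.6² = 68.6 Pa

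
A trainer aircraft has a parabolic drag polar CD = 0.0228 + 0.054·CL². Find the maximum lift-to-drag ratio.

(L/D)max = 14.2

For CD = CD0 + K·CL², (L/D)max occurs at CL* = √(CD0/K) and equals 1/(2√(K·CD0)).
(L/D)max = 1/(2√(0.054 × 0.0228)) = 1/(2 × 0.03509) = 14.2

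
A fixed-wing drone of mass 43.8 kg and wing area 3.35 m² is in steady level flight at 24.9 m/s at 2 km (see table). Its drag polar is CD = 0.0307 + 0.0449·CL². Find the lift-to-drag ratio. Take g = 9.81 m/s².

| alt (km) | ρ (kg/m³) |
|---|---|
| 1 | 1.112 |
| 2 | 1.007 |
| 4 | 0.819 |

L/D = 10.7

At 2 km, from the table: ρ = 1.007 kg/m³.
Level flight ⇒ L = W = m·g = 43.8 × 9.81 = 429.68 N.
q = ½ρv² = ½ × 1.007 × 24.9² = 312.2 Pa.
CL = W/(q·S) = 429.68 / (312.2 × 3.35) = 0.4109.
CD = 0.0307 + 0.0449 × 0.4109² = 0.03828.
L/D = CL/CD = 0.4109 / 0.03828 = 10.7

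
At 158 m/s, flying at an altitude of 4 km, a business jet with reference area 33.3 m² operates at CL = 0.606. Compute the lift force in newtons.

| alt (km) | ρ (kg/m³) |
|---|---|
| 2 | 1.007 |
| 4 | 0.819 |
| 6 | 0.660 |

L = 2.06×10^5 N

At 4 km, from the table: ρ = 0.819 kg/m³.
L = ½ρv²S·CL = ½ × 0.819 × 158² × 33.3 × 0.606 = 2.06×10^5 N ≈ 206 kN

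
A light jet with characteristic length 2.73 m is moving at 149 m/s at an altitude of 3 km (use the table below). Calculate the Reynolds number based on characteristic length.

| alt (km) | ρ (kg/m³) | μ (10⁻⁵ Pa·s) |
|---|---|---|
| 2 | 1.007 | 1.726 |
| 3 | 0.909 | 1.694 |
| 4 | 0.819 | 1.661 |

At 3 km, from the table: ρ = 0.909 kg/m³, μ = 1.694×10⁻⁵ Pa·s.
Re = ρ·v·c/μ = 0.909 × 149 × 2.73 / (1.694×10⁻⁵) = 2.18×10^7

Re = 2.18×10^7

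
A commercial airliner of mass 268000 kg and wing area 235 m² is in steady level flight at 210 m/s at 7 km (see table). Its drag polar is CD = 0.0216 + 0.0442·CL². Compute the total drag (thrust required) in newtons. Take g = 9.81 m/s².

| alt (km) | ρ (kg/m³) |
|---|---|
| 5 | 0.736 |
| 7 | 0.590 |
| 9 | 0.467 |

D = 1.66×10^5 N

At 7 km, from the table: ρ = 0.590 kg/m³.
Weight W = mg = 268000 × 9.81 = 2.6291×10^6 N; in level flight L = W.
q = ½ρv² = ½ × 0.59 × 210² = 13010 Pa.
CL = W/(q·S) = 2.6291×10^6 / (13010 × 235) = 0.86.
CD = 0.0216 + 0.0442 × 0.86² = 0.05429.
D = q·S·CD = 13010 × 235 × 0.05429 = 1.66×10^5 N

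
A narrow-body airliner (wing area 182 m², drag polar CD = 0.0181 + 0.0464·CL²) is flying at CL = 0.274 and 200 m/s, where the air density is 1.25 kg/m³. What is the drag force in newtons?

D = 98200 N

CD = 0.0181 + 0.0464 × 0.274² = 0.02158
D = ½ρv²S·CD = ½ × 1.25 × 200² × 182 × 0.02158 = 98200 N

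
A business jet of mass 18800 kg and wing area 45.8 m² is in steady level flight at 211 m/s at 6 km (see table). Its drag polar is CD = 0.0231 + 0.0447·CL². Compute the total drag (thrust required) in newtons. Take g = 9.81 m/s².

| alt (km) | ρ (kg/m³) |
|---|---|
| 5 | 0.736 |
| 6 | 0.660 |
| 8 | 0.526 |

At 6 km, from the table: ρ = 0.660 kg/m³.
Level flight ⇒ L = W = m·g = 18800 × 9.81 = 1.8443×10^5 N.
Dynamic pressure q = 0.5 × 0.66 × 211² = 14690 Pa.
CL = W/(q·S) = 1.8443×10^5 / (14690 × 45.8) = 0.2741.
CD = 0.0231 + 0.0447 × 0.2741² = 0.02646.
D = q·S·CD = 14690 × 45.8 × 0.02646 = 17800 N

D = 17800 N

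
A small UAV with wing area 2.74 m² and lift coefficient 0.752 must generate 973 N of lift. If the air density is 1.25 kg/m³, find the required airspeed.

L = ½ρv²S·CL ⇒ v = √(2L/(ρ·S·CL))
v = √(2 × 973 / (1.25 × 2.74 × 0.752)) = √755.6 = 27.5 m/s

v = 27.5 m/s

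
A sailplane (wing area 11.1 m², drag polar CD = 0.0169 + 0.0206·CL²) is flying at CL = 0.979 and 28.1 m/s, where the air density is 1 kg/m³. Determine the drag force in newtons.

CD = 0.0169 + 0.0206 × 0.979² = 0.03664
D = ½ρv²S·CD = ½ × 1 × 28.1² × 11.1 × 0.03664 = 161 N

D = 161 N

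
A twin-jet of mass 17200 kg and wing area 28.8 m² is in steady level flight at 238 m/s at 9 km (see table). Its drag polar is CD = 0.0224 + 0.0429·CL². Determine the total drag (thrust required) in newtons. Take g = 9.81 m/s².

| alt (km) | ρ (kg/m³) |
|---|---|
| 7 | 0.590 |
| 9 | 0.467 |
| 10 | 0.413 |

D = 11700 N

At 9 km, from the table: ρ = 0.467 kg/m³.
In steady level flight, lift balances weight: W = mg = 17200 × 9.81 = 1.6873×10^5 N.
Dynamic pressure q = 0.5 × 0.467 × 238² = 13230 Pa.
Required CL = L/(qS) = 1.6873×10^5/(13230·28.8) = 0.443.
CD = 0.0224 + 0.0429 × 0.443² = 0.03082.
D = q·S·CD = 13230 × 28.8 × 0.03082 = 11740 N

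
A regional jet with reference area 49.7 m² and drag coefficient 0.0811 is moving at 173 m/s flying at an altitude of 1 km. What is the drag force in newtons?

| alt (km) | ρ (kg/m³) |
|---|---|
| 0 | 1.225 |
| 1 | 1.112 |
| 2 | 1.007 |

D = 67100 N

At 1 km, from the table: ρ = 1.112 kg/m³.
Dynamic pressure q = ½ρv² = ½ × 1.112 × 173² = 16640 Pa.
D = q·S·CD = 16640 × 49.7 × 0.0811 = 67100 N ≈ 67.1 kN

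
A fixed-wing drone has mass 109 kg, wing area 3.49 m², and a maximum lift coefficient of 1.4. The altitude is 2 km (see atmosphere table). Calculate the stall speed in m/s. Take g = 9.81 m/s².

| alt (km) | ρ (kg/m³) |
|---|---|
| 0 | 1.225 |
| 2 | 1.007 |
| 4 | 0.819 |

At 2 km, from the table: ρ = 1.007 kg/m³.
At stall, lift equals weight: L = W = m·g = 109 × 9.81 = 1069 N.
V_stall = √(2W/(ρ·S·CL,max)) = √(2 × 1069 / (1.007 × 3.49 × 1.4))
V_stall = √434.7 = 20.8 m/s

V_stall = 20.8 m/s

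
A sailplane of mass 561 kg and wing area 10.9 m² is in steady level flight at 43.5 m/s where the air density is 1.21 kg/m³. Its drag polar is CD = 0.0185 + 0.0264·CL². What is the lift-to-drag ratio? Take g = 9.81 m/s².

L/D = 18.7

Weight W = mg = 561 × 9.81 = 5503.4 N; in level flight L = W.
Dynamic pressure q = 0.5 × 1.21 × 43.5² = 1145 Pa.
CL = 2W/(ρv²S) = 2×5503.4/(1.21×43.5²×10.9) = 0.441.
CD = 0.0185 + 0.0264 × 0.441² = 0.02364.
L/D = CL/CD = 0.441 / 0.02364 = 18.7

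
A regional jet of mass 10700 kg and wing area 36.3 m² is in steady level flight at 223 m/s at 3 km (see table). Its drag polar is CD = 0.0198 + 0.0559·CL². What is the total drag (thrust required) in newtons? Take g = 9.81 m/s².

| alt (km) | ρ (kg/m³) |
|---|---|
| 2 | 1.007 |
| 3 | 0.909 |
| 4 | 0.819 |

D = 17000 N

At 3 km, from the table: ρ = 0.909 kg/m³.
Level flight ⇒ L = W = m·g = 10700 × 9.81 = 1.0497×10^5 N.
q = ½ρv² = ½ × 0.909 × 223² = 22600 Pa.
Required CL = L/(qS) = 1.0497×10^5/(22600·36.3) = 0.1279.
CD = 0.0198 + 0.0559 × 0.1279² = 0.02071.
D = q·S·CD = 22600 × 36.3 × 0.02071 = 17000 N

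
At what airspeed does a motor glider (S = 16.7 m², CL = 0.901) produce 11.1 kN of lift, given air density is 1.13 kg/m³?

L = ½ρv²S·CL ⇒ v = √(2L/(ρ·S·CL))
v = √(2 × 11100 / (1.13 × 16.7 × 0.901)) = √1306 = 36.1 m/s

v = 36.1 m/s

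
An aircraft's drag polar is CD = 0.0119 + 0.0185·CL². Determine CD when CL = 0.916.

CD = 0.0119 + 0.0185 × 0.916² = 0.0119 + 0.01552 = 0.0274

CD = 0.0274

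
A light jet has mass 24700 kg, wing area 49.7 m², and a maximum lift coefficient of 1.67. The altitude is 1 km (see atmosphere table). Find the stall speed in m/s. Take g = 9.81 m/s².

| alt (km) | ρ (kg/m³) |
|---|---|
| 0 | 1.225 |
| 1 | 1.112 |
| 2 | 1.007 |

At 1 km, from the table: ρ = 1.112 kg/m³.
Weight W = mg = 24700 × 9.81 = 2.423×10^5 N.
From L = ½ρV²S·CL,max = W: V_stall = √(2W/(ρSCL,max)) = √(2·2.423×10^5/(1.112·49.7·1.67))
V_stall = √5251 = 72.5 m/s

V_stall = 72.5 m/s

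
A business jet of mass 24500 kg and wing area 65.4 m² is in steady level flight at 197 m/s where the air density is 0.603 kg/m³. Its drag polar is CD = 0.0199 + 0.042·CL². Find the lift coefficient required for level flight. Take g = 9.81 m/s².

Level flight ⇒ L = W = m·g = 24500 × 9.81 = 2.4034×10^5 N.
q = ½ρv² = ½ × 0.603 × 197² = 11700 Pa.
CL = W/(q·S) = 2.4034×10^5 / (11700 × 65.4) = 0.3141.

CL = 0.314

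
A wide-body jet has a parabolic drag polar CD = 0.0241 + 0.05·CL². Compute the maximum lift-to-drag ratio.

(L/D)max = 14.4

For CD = CD0 + K·CL², (L/D)max occurs at CL* = √(CD0/K) and equals 1/(2√(K·CD0)).
(L/D)max = 1/(2√(0.05 × 0.0241)) = 1/(2 × 0.03471) = 14.4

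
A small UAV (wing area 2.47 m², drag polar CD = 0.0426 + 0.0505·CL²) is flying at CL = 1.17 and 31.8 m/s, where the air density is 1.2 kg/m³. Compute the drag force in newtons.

D = 167 N

CD = 0.0426 + 0.0505 × 1.17² = 0.1117
D = ½ρv²S·CD = ½ × 1.2 × 31.8² × 2.47 × 0.1117 = 167 N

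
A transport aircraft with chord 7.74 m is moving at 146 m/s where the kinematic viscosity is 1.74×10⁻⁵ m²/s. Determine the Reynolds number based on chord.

Re = v·c/ν = 146 × 7.74 / (1.74×10⁻⁵) = 6.49×10^7

Re = 6.49×10^7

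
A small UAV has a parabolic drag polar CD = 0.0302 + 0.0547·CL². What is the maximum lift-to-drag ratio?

For CD = CD0 + K·CL², (L/D)max occurs at CL* = √(CD0/K) and equals 1/(2√(K·CD0)).
(L/D)max = 1/(2√(0.0547 × 0.0302)) = 1/(2 × 0.04064) = 12.3

(L/D)max = 12.3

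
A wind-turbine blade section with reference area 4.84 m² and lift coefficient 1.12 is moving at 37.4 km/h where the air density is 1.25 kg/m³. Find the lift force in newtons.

Convert speed: v = 37.4 km/h ÷ 3.6 = 10.39 m/s.
L = ½ρv²S·CL = ½ × 1.25 × 10.39² × 4.84 × 1.12 = 366 N

L = 366 N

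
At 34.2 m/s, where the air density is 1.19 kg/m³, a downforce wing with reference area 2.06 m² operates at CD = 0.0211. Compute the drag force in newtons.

D = 30.2 N

Dynamic pressure q = ½ρv² = ½ × 1.19 × 34.2² = 695.9 Pa.
D = q·S·CD = 695.9 × 2.06 × 0.0211 = 30.2 N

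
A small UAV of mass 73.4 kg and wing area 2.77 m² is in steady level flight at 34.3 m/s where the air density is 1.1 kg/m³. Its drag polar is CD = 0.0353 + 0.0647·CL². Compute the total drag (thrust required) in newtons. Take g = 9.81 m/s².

D = 82 N

Level flight ⇒ L = W = m·g = 73.4 × 9.81 = 720.05 N.
Dynamic pressure q = 0.5 × 1.1 × 34.3² = 647.1 Pa.
CL = 2W/(ρv²S) = 2×720.05/(1.1×34.3²×2.77) = 0.4017.
CD = 0.0353 + 0.0647 × 0.4017² = 0.04574.
D = q·S·CD = 647.1 × 2.77 × 0.04574 = 81.99 N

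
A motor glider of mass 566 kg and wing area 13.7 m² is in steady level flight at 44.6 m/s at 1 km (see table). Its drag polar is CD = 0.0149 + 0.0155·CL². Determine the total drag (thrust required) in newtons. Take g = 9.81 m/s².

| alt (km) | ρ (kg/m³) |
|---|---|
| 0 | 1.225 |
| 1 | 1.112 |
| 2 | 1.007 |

At 1 km, from the table: ρ = 1.112 kg/m³.
Weight W = mg = 566 × 9.81 = 5552.5 N; in level flight L = W.
q = ½ρv² = ½ × 1.112 × 44.6² = 1106 Pa.
CL = W/(q·S) = 5552.5 / (1106 × 13.7) = 0.3665.
CD = 0.0149 + 0.0155 × 0.3665² = 0.01698.
D = q·S·CD = 1106 × 13.7 × 0.01698 = 257.3 N

D = 257 N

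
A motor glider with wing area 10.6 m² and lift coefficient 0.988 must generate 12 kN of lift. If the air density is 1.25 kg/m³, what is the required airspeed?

v = 42.8 m/s

L = ½ρv²S·CL ⇒ v = √(2L/(ρ·S·CL))
v = √(2 × 12000 / (1.25 × 10.6 × 0.988)) = √1833 = 42.8 m/s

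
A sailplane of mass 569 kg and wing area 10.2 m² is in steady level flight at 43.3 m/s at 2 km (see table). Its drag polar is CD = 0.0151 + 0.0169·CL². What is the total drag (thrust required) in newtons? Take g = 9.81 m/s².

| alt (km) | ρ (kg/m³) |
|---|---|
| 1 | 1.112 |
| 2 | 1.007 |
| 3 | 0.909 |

D = 200 N

At 2 km, from the table: ρ = 1.007 kg/m³.
Weight W = mg = 569 × 9.81 = 5581.9 N; in level flight L = W.
Dynamic pressure q = 0.5 × 1.007 × 43.3² = 944 Pa.
Required CL = L/(qS) = 5581.9/(944·10.2) = 0.5797.
CD = 0.0151 + 0.0169 × 0.5797² = 0.02078.
D = q·S·CD = 944 × 10.2 × 0.02078 = 200.1 N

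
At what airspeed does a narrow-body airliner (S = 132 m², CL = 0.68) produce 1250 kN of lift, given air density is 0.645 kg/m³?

L = ½ρv²S·CL ⇒ v = √(2L/(ρ·S·CL))
v = √(2 × 1.25×10^6 / (0.645 × 132 × 0.68)) = √43180 = 208 m/s

v = 208 m/s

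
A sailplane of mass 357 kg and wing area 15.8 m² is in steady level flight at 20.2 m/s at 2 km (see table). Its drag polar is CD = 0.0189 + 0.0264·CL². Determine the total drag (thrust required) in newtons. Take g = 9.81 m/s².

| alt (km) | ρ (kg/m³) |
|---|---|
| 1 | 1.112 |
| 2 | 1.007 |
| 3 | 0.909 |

D = 161 N

At 2 km, from the table: ρ = 1.007 kg/m³.
Level flight ⇒ L = W = m·g = 357 × 9.81 = 3502.2 N.
q = ½ρv² = ½ × 1.007 × 20.2² = 205.4 Pa.
CL = W/(q·S) = 3502.2 / (205.4 × 15.8) = 1.079.
CD = 0.0189 + 0.0264 × 1.079² = 0.04963.
D = q·S·CD = 205.4 × 15.8 × 0.04963 = 161.1 N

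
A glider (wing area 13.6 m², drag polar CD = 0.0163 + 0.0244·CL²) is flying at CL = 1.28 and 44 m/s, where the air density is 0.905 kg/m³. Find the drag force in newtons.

CD = 0.0163 + 0.0244 × 1.28² = 0.05628
D = ½ρv²S·CD = ½ × 0.905 × 44² × 13.6 × 0.05628 = 670 N

D = 670 N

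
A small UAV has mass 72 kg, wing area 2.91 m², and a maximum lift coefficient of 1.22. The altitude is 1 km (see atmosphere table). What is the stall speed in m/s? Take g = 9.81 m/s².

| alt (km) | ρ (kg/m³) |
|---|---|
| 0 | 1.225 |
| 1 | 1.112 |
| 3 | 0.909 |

At 1 km, from the table: ρ = 1.112 kg/m³.
At stall, lift equals weight: L = W = m·g = 72 × 9.81 = 706.3 N.
From L = ½ρV²S·CL,max = W: V_stall = √(2W/(ρSCL,max)) = √(2·706.3/(1.112·2.91·1.22))
V_stall = √357.8 = 18.9 m/s

V_stall = 18.9 m/s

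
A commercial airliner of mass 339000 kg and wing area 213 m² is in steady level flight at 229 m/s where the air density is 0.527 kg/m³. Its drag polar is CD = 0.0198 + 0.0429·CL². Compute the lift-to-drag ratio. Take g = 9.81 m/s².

Level flight ⇒ L = W = m·g = 339000 × 9.81 = 3.3256×10^6 N.
Dynamic pressure q = 0.5 × 0.527 × 229² = 13820 Pa.
CL = W/(q·S) = 3.3256×10^6 / (13820 × 213) = 1.13.
CD = 0.0198 + 0.0429 × 1.13² = 0.07457.
L/D = CL/CD = 1.13 / 0.07457 = 15.2

L/D = 15.2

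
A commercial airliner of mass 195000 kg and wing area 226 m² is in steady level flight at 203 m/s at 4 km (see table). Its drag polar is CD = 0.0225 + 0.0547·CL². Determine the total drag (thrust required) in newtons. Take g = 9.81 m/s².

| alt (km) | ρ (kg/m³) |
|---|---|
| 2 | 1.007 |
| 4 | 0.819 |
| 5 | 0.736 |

D = 1.38×10^5 N

At 4 km, from the table: ρ = 0.819 kg/m³.
In steady level flight, lift balances weight: W = mg = 195000 × 9.81 = 1.913×10^6 N.
Dynamic pressure q = 0.5 × 0.819 × 203² = 16880 Pa.
CL = W/(q·S) = 1.913×10^6 / (16880 × 226) = 0.5016.
CD = 0.0225 + 0.0547 × 0.5016² = 0.03626.
D = q·S·CD = 16880 × 226 × 0.03626 = 1.383×10^5 N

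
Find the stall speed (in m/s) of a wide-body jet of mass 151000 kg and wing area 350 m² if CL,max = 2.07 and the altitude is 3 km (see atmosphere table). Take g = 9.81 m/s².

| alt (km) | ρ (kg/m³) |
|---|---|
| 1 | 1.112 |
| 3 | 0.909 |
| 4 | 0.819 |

At 3 km, from the table: ρ = 0.909 kg/m³.
At stall, lift equals weight: L = W = m·g = 151000 × 9.81 = 1.481×10^6 N.
From L = ½ρV²S·CL,max = W: V_stall = √(2W/(ρSCL,max)) = √(2·1.481×10^6/(0.909·350·2.07))
V_stall = √4499 = 67.1 m/s

V_stall = 67.1 m/s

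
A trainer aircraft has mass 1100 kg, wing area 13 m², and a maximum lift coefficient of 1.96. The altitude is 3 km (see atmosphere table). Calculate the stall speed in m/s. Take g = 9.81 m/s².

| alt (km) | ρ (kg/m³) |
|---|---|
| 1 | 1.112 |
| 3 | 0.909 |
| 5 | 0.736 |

At 3 km, from the table: ρ = 0.909 kg/m³.
Weight W = mg = 1100 × 9.81 = 10790 N.
V_stall = √(2W/(ρ·S·CL,max)) = √(2 × 10790 / (0.909 × 13 × 1.96))
V_stall = √931.8 = 30.5 m/s

V_stall = 30.5 m/s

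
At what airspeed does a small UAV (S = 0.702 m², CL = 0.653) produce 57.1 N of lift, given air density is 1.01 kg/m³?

v = 15.7 m/s

L = ½ρv²S·CL ⇒ v = √(2L/(ρ·S·CL))
v = √(2 × 57.1 / (1.01 × 0.702 × 0.653)) = √246.7 = 15.7 m/s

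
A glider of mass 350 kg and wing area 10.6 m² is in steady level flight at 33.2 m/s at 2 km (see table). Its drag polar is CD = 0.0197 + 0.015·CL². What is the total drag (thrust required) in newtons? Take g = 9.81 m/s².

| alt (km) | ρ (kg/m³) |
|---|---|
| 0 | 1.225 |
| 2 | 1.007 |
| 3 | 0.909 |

At 2 km, from the table: ρ = 1.007 kg/m³.
Weight W = mg = 350 × 9.81 = 3433.5 N; in level flight L = W.
Dynamic pressure q = 0.5 × 1.007 × 33.2² = 555 Pa.
Required CL = L/(qS) = 3433.5/(555·10.6) = 0.5837.
CD = 0.0197 + 0.015 × 0.5837² = 0.02481.
D = q·S·CD = 555 × 10.6 × 0.02481 = 146 N

D = 146 N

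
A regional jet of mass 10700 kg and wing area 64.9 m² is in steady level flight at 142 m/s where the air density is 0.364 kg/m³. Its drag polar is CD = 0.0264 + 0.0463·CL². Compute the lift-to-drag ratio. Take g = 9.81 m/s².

L/D = 12.5

Level flight ⇒ L = W = m·g = 10700 × 9.81 = 1.0497×10^5 N.
Dynamic pressure q = 0.5 × 0.364 × 142² = 3670 Pa.
CL = 2W/(ρv²S) = 2×1.0497×10^5/(0.364×142²×64.9) = 0.4407.
CD = 0.0264 + 0.0463 × 0.4407² = 0.03539.
L/D = CL/CD = 0.4407 / 0.03539 = 12.5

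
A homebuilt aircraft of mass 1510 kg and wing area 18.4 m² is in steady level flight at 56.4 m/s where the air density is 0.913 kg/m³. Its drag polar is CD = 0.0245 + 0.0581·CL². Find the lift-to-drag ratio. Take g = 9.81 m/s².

L/D = 13.1

Level flight ⇒ L = W = m·g = 1510 × 9.81 = 14813 N.
Dynamic pressure q = 0.5 × 0.913 × 56.4² = 1452 Pa.
CL = 2W/(ρv²S) = 2×14813/(0.913×56.4²×18.4) = 0.5544.
CD = 0.0245 + 0.0581 × 0.5544² = 0.04236.
L/D = CL/CD = 0.5544 / 0.04236 = 13.1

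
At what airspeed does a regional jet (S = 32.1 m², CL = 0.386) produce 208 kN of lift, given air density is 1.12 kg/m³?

v = 173 m/s

L = ½ρv²S·CL ⇒ v = √(2L/(ρ·S·CL))
v = √(2 × 2.08×10^5 / (1.12 × 32.1 × 0.386)) = √29980 = 173 m/s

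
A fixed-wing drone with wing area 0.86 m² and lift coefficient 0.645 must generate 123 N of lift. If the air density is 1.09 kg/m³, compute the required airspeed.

v = 20.2 m/s

L = ½ρv²S·CL ⇒ v = √(2L/(ρ·S·CL))
v = √(2 × 123 / (1.09 × 0.86 × 0.645)) = √406.9 = 20.2 m/s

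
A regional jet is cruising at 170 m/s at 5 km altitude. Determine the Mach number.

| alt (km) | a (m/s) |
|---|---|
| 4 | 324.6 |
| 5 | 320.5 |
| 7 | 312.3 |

At 5 km, from the table: a = 320.5 m/s.
M = v/a = 170 / 320.5 = 0.53

M = 0.53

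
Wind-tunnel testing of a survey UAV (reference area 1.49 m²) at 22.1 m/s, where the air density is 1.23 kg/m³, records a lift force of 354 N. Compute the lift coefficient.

CL = 0.791

From L = ½ρv²S·CL, rearranging gives CL = 2L/(ρv²S).
CL = 2 × 354 / (1.23 × 22.1² × 1.49) = 0.791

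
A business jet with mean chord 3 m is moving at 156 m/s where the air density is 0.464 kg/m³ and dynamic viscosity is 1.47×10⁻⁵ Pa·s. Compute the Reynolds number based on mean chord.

Re = ρ·v·c/μ = 0.464 × 156 × 3 / (1.47×10⁻⁵) = 1.48×10^7

Re = 1.48×10^7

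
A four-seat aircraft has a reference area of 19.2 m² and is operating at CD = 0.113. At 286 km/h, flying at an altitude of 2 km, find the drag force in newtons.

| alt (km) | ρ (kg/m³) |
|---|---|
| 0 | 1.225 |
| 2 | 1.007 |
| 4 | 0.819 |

At 2 km, from the table: ρ = 1.007 kg/m³.
Convert speed: v = 286 km/h ÷ 3.6 = 79.44 m/s.
Dynamic pressure q = ½ρv² = ½ × 1.007 × 79.44² = 3178 Pa.
D = q·S·CD = 3178 × 19.2 × 0.113 = 6890 N ≈ 6.89 kN

D = 6890 N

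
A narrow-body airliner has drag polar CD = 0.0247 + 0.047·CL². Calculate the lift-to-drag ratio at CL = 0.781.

CD = 0.0247 + 0.047 × 0.781² = 0.05337
L/D = CL/CD = 0.781 / 0.05337 = 14.6

L/D = 14.6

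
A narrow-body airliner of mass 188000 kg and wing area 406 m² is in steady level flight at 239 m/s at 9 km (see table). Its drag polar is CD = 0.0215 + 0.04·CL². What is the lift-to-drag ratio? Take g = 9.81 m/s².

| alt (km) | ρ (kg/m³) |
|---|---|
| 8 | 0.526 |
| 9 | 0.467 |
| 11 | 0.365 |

At 9 km, from the table: ρ = 0.467 kg/m³.
Level flight ⇒ L = W = m·g = 188000 × 9.81 = 1.8443×10^6 N.
Dynamic pressure q = 0.5 × 0.467 × 239² = 13340 Pa.
CL = 2W/(ρv²S) = 2×1.8443×10^6/(0.467×239²×406) = 0.3406.
CD = 0.0215 + 0.04 × 0.3406² = 0.02614.
L/D = CL/CD = 0.3406 / 0.02614 = 13

L/D = 13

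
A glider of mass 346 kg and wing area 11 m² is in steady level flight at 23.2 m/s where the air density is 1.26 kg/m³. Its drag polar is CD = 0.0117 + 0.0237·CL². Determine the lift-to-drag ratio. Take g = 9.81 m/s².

L/D = 29

In steady level flight, lift balances weight: W = mg = 346 × 9.81 = 3394.3 N.
q = ½ρv² = ½ × 1.26 × 23.2² = 339.1 Pa.
CL = 2W/(ρv²S) = 2×3394.3/(1.26×23.2²×11) = 0.91.
CD = 0.0117 + 0.0237 × 0.91² = 0.03133.
L/D = CL/CD = 0.91 / 0.03133 = 29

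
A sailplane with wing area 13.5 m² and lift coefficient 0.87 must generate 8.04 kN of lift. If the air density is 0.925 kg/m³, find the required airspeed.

L = ½ρv²S·CL ⇒ v = √(2L/(ρ·S·CL))
v = √(2 × 8040 / (0.925 × 13.5 × 0.87)) = √1480 = 38.5 m/s

v = 38.5 m/s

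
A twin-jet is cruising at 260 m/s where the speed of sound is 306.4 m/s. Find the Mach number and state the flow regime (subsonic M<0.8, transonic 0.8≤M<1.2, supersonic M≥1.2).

M = 0.849 (transonic)

M = v/a = 260 / 306.4 = 0.849
M = 0.849 → transonic.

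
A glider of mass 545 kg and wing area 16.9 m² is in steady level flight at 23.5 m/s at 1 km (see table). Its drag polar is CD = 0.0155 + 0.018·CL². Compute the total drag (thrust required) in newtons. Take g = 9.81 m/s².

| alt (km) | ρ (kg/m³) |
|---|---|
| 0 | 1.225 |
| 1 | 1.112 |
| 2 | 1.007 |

D = 180 N

At 1 km, from the table: ρ = 1.112 kg/m³.
Weight W = mg = 545 × 9.81 = 5346.4 N; in level flight L = W.
q = ½ρv² = ½ × 1.112 × 23.5² = 307.1 Pa.
Required CL = L/(qS) = 5346.4/(307.1·16.9) = 1.03.
CD = 0.0155 + 0.018 × 1.03² = 0.03461.
D = q·S·CD = 307.1 × 16.9 × 0.03461 = 179.6 N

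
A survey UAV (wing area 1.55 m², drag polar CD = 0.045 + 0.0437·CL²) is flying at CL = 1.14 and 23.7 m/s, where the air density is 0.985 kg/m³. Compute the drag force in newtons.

D = 43.6 N

CD = 0.045 + 0.0437 × 1.14² = 0.1018
D = ½ρv²S·CD = ½ × 0.985 × 23.7² × 1.55 × 0.1018 = 43.6 N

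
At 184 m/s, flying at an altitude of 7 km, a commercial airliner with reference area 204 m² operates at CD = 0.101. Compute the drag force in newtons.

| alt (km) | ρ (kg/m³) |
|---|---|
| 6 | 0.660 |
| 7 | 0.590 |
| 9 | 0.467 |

D = 2.06×10^5 N

At 7 km, from the table: ρ = 0.590 kg/m³.
Dynamic pressure q = ½ρv² = ½ × 0.59 × 184² = 9988 Pa.
D = q·S·CD = 9988 × 204 × 0.101 = 2.06×10^5 N ≈ 206 kN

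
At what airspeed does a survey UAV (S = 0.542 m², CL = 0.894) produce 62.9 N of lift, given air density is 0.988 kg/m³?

v = 16.2 m/s

L = ½ρv²S·CL ⇒ v = √(2L/(ρ·S·CL))
v = √(2 × 62.9 / (0.988 × 0.542 × 0.894)) = √262.8 = 16.2 m/s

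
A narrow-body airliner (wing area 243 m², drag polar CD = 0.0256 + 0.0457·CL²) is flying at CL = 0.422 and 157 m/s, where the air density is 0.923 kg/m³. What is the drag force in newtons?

CD = 0.0256 + 0.0457 × 0.422² = 0.03374
D = ½ρv²S·CD = ½ × 0.923 × 157² × 243 × 0.03374 = 93300 N

D = 93300 N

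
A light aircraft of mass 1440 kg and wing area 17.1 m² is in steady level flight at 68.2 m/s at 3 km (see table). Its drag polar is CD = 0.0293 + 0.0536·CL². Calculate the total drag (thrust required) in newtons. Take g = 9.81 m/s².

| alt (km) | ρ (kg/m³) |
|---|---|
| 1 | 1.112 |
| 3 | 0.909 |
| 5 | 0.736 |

At 3 km, from the table: ρ = 0.909 kg/m³.
In steady level flight, lift balances weight: W = mg = 1440 × 9.81 = 14126 N.
Dynamic pressure q = 0.5 × 0.909 × 68.2² = 2114 Pa.
CL = W/(q·S) = 14126 / (2114 × 17.1) = 0.3908.
CD = 0.0293 + 0.0536 × 0.3908² = 0.03749.
D = q·S·CD = 2114 × 17.1 × 0.03749 = 1355 N

D = 1360 N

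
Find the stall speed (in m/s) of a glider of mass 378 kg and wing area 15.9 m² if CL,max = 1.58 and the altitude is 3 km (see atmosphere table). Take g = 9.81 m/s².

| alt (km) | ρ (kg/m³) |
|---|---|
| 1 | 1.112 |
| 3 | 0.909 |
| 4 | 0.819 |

At 3 km, from the table: ρ = 0.909 kg/m³.
At stall, lift equals weight: L = W = m·g = 378 × 9.81 = 3708 N.
From L = ½ρV²S·CL,max = W: V_stall = √(2W/(ρSCL,max)) = √(2·3708/(0.909·15.9·1.58))
V_stall = √324.8 = 18 m/s

V_stall = 18 m/s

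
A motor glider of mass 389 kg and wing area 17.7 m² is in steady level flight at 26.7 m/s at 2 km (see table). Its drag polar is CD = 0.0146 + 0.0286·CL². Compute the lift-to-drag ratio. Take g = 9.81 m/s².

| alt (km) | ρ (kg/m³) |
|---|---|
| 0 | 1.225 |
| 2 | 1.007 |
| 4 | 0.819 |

At 2 km, from the table: ρ = 1.007 kg/m³.
Level flight ⇒ L = W = m·g = 389 × 9.81 = 3816.1 N.
Dynamic pressure q = 0.5 × 1.007 × 26.7² = 358.9 Pa.
Required CL = L/(qS) = 3816.1/(358.9·17.7) = 0.6007.
CD = 0.0146 + 0.0286 × 0.6007² = 0.02492.
L/D = CL/CD = 0.6007 / 0.02492 = 24.1

L/D = 24.1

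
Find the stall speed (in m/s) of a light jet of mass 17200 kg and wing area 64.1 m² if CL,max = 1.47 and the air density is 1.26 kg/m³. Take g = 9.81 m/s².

V_stall = 53.3 m/s

Weight W = mg = 17200 × 9.81 = 1.687×10^5 N.
V_stall = √(2W/(ρ·S·CL,max)) = √(2 × 1.687×10^5 / (1.26 × 64.1 × 1.47))
V_stall = √2842 = 53.3 m/s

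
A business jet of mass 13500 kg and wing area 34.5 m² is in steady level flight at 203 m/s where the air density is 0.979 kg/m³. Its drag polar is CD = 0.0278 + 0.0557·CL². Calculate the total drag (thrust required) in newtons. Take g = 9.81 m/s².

In steady level flight, lift balances weight: W = mg = 13500 × 9.81 = 1.3244×10^5 N.
q = ½ρv² = ½ × 0.979 × 203² = 20170 Pa.
CL = 2W/(ρv²S) = 2×1.3244×10^5/(0.979×203²×34.5) = 0.1903.
CD = 0.0278 + 0.0557 × 0.1903² = 0.02982.
D = q·S·CD = 20170 × 34.5 × 0.02982 = 20750 N

D = 20800 N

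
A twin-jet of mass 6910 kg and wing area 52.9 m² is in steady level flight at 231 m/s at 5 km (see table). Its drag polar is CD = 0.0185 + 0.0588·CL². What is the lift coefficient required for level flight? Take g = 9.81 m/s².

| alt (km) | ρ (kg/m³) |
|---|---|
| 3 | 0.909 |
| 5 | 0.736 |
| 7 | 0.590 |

At 5 km, from the table: ρ = 0.736 kg/m³.
Weight W = mg = 6910 × 9.81 = 67787 N; in level flight L = W.
q = ½ρv² = ½ × 0.736 × 231² = 19640 Pa.
CL = 2W/(ρv²S) = 2×67787/(0.736×231²×52.9) = 0.06526.

CL = 0.0653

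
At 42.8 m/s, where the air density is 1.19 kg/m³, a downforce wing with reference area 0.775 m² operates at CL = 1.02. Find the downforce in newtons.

Dynamic pressure q = ½ρv² = ½ × 1.19 × 42.8² = 1090 Pa.
L = q·S·CL = 1090 × 0.775 × 1.02 = 862 N

L = 862 N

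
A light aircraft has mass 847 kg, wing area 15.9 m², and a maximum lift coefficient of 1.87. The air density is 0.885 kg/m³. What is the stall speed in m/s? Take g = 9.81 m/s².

Stall occurs when L = W at CL,max. W = mg = 847 × 9.81 = 8309 N.
V_stall = √(2W/(ρ·S·CL,max)) = √(2 × 8309 / (0.885 × 15.9 × 1.87))
V_stall = √631.5 = 25.1 m/s

V_stall = 25.1 m/s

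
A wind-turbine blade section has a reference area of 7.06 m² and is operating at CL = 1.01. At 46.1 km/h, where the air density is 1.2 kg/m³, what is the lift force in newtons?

L = 702 N

Convert speed: v = 46.1 km/h ÷ 3.6 = 12.81 m/s.
Dynamic pressure q = ½ρv² = ½ × 1.2 × 12.81² = 98.39 Pa.
L = q·S·CL = 98.39 × 7.06 × 1.01 = 702 N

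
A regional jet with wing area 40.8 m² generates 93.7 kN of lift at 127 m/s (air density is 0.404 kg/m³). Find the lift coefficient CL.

CL = 0.705

From L = ½ρv²S·CL, rearranging gives CL = 2L/(ρv²S).
CL = 2 × 93700 / (0.404 × 127² × 40.8) = 0.705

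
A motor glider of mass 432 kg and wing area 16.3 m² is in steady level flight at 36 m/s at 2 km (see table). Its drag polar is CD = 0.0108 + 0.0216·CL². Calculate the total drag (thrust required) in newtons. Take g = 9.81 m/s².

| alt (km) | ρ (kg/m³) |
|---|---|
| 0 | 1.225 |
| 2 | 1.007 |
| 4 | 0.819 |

D = 151 N

At 2 km, from the table: ρ = 1.007 kg/m³.
In steady level flight, lift balances weight: W = mg = 432 × 9.81 = 4237.9 N.
Dynamic pressure q = 0.5 × 1.007 × 36² = 652.5 Pa.
Required CL = L/(qS) = 4237.9/(652.5·16.3) = 0.3984.
CD = 0.0108 + 0.0216 × 0.3984² = 0.01423.
D = q·S·CD = 652.5 × 16.3 × 0.01423 = 151.3 N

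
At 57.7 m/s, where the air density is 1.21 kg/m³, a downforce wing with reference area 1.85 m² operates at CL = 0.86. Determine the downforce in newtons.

Dynamic pressure q = ½ρv² = ½ × 1.21 × 57.7² = 2014 Pa.
L = q·S·CL = 2014 × 1.85 × 0.86 = 3200 N

L = 3200 N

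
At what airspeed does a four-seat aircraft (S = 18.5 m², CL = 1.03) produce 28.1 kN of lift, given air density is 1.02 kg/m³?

v = 53.8 m/s

L = ½ρv²S·CL ⇒ v = √(2L/(ρ·S·CL))
v = √(2 × 28100 / (1.02 × 18.5 × 1.03)) = √2892 = 53.8 m/s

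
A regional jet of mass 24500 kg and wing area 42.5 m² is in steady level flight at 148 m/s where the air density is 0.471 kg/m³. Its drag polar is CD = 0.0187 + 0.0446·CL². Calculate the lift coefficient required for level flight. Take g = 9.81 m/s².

Level flight ⇒ L = W = m·g = 24500 × 9.81 = 2.4034×10^5 N.
q = ½ρv² = ½ × 0.471 × 148² = 5158 Pa.
CL = 2W/(ρv²S) = 2×2.4034×10^5/(0.471×148²×42.5) = 1.096.

CL = 1.1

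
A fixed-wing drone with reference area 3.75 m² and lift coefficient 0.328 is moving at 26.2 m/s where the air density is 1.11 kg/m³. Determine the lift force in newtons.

L = ½ρv²S·CL = ½ × 1.11 × 26.2² × 3.75 × 0.328 = 469 N

L = 469 N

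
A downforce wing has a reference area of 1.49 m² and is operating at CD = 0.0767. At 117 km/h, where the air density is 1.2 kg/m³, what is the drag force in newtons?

Convert speed: v = 117 km/h ÷ 3.6 = 32.5 m/s.
Dynamic pressure q = ½ρv² = ½ × 1.2 × 32.5² = 633.8 Pa.
D = q·S·CD = 633.8 × 1.49 × 0.0767 = 72.4 N

D = 72.4 N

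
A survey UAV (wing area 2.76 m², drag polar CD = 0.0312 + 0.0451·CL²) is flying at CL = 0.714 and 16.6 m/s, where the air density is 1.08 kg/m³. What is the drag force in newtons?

D = 22.3 N

CD = 0.0312 + 0.0451 × 0.714² = 0.05419
D = ½ρv²S·CD = ½ × 1.08 × 16.6² × 2.76 × 0.05419 = 22.3 N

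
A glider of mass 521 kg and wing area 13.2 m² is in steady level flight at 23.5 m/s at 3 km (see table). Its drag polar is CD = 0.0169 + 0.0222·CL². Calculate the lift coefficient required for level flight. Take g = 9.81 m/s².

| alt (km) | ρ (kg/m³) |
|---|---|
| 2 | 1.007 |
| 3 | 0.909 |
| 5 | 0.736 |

CL = 1.54

At 3 km, from the table: ρ = 0.909 kg/m³.
In steady level flight, lift balances weight: W = mg = 521 × 9.81 = 5111 N.
Dynamic pressure q = 0.5 × 0.909 × 23.5² = 251 Pa.
CL = 2W/(ρv²S) = 2×5111/(0.909×23.5²×13.2) = 1.543.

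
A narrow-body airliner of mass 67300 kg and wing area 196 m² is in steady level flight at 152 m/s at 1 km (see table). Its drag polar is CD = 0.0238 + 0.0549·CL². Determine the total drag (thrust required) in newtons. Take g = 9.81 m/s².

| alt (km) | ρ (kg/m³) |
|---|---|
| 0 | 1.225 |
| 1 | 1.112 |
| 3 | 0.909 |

D = 69400 N

At 1 km, from the table: ρ = 1.112 kg/m³.
In steady level flight, lift balances weight: W = mg = 67300 × 9.81 = 6.6021×10^5 N.
Dynamic pressure q = 0.5 × 1.112 × 152² = 12850 Pa.
CL = W/(q·S) = 6.6021×10^5 / (12850 × 196) = 0.2622.
CD = 0.0238 + 0.0549 × 0.2622² = 0.02757.
D = q·S·CD = 12850 × 196 × 0.02757 = 69430 N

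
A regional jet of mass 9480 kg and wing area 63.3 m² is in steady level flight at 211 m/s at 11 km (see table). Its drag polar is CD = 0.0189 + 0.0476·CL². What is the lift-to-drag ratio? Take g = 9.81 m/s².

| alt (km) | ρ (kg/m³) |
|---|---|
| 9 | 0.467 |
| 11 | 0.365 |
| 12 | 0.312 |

At 11 km, from the table: ρ = 0.365 kg/m³.
Weight W = mg = 9480 × 9.81 = 92999 N; in level flight L = W.
Dynamic pressure q = 0.5 × 0.365 × 211² = 8125 Pa.
CL = W/(q·S) = 92999 / (8125 × 63.3) = 0.1808.
CD = 0.0189 + 0.0476 × 0.1808² = 0.02046.
L/D = CL/CD = 0.1808 / 0.02046 = 8.84

L/D = 8.84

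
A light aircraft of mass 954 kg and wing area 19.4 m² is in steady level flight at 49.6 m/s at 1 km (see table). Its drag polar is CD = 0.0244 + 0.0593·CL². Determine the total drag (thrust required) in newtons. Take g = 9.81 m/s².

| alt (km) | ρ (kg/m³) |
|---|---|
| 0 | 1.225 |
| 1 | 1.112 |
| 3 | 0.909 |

D = 843 N

At 1 km, from the table: ρ = 1.112 kg/m³.
Level flight ⇒ L = W = m·g = 954 × 9.81 = 9358.7 N.
q = ½ρv² = ½ × 1.112 × 49.6² = 1368 Pa.
Required CL = L/(qS) = 9358.7/(1368·19.4) = 0.3527.
CD = 0.0244 + 0.0593 × 0.3527² = 0.03178.
D = q·S·CD = 1368 × 19.4 × 0.03178 = 843.2 N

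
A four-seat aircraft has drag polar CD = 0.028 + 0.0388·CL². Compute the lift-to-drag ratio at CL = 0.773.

CD = 0.028 + 0.0388 × 0.773² = 0.05118
L/D = CL/CD = 0.773 / 0.05118 = 15.1

L/D = 15.1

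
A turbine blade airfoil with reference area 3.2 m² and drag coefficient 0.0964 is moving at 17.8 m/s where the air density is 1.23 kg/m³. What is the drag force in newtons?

D = ½ρv²S·CD = ½ × 1.23 × 17.8² × 3.2 × 0.0964 = 60.1 N

D = 60.1 N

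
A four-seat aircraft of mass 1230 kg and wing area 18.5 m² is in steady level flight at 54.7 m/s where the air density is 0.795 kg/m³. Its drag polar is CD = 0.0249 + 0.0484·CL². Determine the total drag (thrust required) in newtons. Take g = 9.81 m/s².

D = 868 N

Weight W = mg = 1230 × 9.81 = 12066 N; in level flight L = W.
q = ½ρv² = ½ × 0.795 × 54.7² = 1189 Pa.
CL = 2W/(ρv²S) = 2×12066/(0.795×54.7²×18.5) = 0.5484.
CD = 0.0249 + 0.0484 × 0.5484² = 0.03946.
D = q·S·CD = 1189 × 18.5 × 0.03946 = 868.1 N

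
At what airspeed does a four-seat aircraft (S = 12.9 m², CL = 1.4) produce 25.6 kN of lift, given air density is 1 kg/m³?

L = ½ρv²S·CL ⇒ v = √(2L/(ρ·S·CL))
v = √(2 × 25600 / (1 × 12.9 × 1.4)) = √2835 = 53.2 m/s

v = 53.2 m/s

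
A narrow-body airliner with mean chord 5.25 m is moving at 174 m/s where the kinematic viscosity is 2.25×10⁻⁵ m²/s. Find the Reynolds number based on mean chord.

Re = 4.06×10^7

Re = v·c/ν = 174 × 5.25 / (2.25×10⁻⁵) = 4.06×10^7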